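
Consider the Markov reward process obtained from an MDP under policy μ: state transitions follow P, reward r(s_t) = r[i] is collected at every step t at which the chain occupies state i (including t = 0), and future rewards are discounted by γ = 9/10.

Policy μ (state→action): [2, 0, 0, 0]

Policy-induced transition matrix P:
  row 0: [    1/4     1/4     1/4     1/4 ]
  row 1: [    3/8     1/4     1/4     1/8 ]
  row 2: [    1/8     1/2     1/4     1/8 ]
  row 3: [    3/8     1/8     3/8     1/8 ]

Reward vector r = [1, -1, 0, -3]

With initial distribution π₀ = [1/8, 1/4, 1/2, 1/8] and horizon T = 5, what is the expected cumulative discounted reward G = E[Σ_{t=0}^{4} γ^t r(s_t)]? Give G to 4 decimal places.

t=0: π = [0.1250, 0.2500, 0.5000, 0.1250], E[r] = -0.5000, γ^t·E[r] = -0.500000, running G = -0.500000
t=1: π = [0.2344, 0.3594, 0.2656, 0.1406], E[r] = -0.5469, γ^t·E[r] = -0.492188, running G = -0.992188
t=2: π = [0.2793, 0.2988, 0.2676, 0.1543], E[r] = -0.4824, γ^t·E[r] = -0.390762, running G = -1.382949
t=3: π = [0.2732, 0.2976, 0.2693, 0.1599], E[r] = -0.5042, γ^t·E[r] = -0.367526, running G = -1.750475
t=4: π = [0.2735, 0.2973, 0.2700, 0.1591], E[r] = -0.5013, γ^t·E[r] = -0.328871, running G = -2.079346

G = -2.0793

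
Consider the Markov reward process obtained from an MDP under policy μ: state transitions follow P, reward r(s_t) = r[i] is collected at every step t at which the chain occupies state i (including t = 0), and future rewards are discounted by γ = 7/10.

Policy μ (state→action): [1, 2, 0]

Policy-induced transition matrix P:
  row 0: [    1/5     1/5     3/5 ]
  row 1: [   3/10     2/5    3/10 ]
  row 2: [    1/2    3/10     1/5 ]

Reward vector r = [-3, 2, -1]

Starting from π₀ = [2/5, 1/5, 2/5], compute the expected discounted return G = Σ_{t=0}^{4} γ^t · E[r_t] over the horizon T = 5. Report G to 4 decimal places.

G = -2.6426

t=0: π = [0.4000, 0.2000, 0.4000], E[r] = -1.2000, γ^t·E[r] = -1.200000, running G = -1.200000
t=1: π = [0.3400, 0.2800, 0.3800], E[r] = -0.8400, γ^t·E[r] = -0.588000, running G = -1.788000
t=2: π = [0.3420, 0.2940, 0.3640], E[r] = -0.8020, γ^t·E[r] = -0.392980, running G = -2.180980
t=3: π = [0.3386, 0.2952, 0.3662], E[r] = -0.7916, γ^t·E[r] = -0.271519, running G = -2.452499
t=4: π = [0.3394, 0.2957, 0.3650], E[r] = -0.7918, γ^t·E[r] = -0.190106, running G = -2.642605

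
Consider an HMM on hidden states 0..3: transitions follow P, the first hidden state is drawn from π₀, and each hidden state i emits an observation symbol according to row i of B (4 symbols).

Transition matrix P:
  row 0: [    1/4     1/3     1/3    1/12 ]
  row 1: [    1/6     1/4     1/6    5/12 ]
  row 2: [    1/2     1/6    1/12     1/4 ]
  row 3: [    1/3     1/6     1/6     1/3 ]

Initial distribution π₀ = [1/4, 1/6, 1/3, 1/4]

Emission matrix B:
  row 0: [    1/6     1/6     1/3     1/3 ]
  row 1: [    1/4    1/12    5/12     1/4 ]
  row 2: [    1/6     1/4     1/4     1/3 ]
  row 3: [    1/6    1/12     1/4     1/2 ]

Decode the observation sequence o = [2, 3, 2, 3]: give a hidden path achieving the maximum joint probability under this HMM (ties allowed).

t=0: δ = [8.333e-02, 6.944e-02, 8.333e-02, 6.250e-02]  (obs o_0=2)
t=1: δ = [1.389e-02, 6.944e-03, 9.259e-03, 1.447e-02]  ψ = [2, 0, 0, 1]  (obs o_1=3)
t=2: δ = [1.608e-03, 1.929e-03, 1.157e-03, 1.206e-03]  ψ = [3, 0, 0, 3]  (obs o_2=2)
t=3: δ = [1.929e-04, 1.340e-04, 1.786e-04, 4.019e-04]  ψ = [2, 0, 0, 1]  (obs o_3=3)
backtrack: best end state = 3; path = [2, 0, 1, 3]

path = [2, 0, 1, 3]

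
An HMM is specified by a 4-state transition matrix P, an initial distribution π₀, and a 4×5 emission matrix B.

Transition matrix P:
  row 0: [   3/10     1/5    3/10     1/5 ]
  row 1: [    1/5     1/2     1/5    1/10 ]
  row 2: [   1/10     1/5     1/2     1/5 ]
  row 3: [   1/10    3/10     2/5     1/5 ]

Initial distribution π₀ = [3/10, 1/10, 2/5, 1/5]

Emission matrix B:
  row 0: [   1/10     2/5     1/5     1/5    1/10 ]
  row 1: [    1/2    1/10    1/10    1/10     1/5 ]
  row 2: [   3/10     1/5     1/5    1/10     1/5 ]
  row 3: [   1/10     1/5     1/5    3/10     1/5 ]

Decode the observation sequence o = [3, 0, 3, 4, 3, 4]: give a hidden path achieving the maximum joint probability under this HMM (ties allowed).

t=0: δ = [6.000e-02, 1.000e-02, 4.000e-02, 6.000e-02]  (obs o_0=3)
t=1: δ = [1.800e-03, 9.000e-03, 7.200e-03, 1.200e-03]  ψ = [0, 3, 3, 0]  (obs o_1=0)
t=2: δ = [3.600e-04, 4.500e-04, 3.600e-04, 4.320e-04]  ψ = [1, 1, 2, 2]  (obs o_2=3)
t=3: δ = [1.080e-05, 4.500e-05, 3.600e-05, 1.728e-05]  ψ = [0, 1, 2, 3]  (obs o_3=4)
t=4: δ = [1.800e-06, 2.250e-06, 1.800e-06, 2.160e-06]  ψ = [1, 1, 2, 2]  (obs o_4=3)
t=5: δ = [5.400e-08, 2.250e-07, 1.800e-07, 8.640e-08]  ψ = [0, 1, 2, 3]  (obs o_5=4)
backtrack: best end state = 1; path = [3, 1, 1, 1, 1, 1]

path = [3, 1, 1, 1, 1, 1]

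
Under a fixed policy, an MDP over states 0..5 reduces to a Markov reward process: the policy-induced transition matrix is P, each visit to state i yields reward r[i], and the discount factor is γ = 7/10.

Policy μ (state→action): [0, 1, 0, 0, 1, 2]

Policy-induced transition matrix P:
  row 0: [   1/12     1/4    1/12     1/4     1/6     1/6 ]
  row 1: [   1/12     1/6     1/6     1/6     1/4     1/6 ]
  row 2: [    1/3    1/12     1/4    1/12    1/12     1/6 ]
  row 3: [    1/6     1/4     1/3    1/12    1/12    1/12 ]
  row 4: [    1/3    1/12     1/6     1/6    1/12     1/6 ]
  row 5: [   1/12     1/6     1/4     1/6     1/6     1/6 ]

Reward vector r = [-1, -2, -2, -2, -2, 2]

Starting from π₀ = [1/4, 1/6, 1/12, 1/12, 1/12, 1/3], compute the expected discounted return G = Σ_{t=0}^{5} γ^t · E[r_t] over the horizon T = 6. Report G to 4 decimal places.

G = -2.7692

t=0: π = [0.2500, 0.1667, 0.0833, 0.0833, 0.0833, 0.3333], E[r] = -0.4167, γ^t·E[r] = -0.416667, running G = -0.416667
t=1: π = [0.1319, 0.1806, 0.1944, 0.1736, 0.1597, 0.1597], E[r] = -1.2292, γ^t·E[r] = -0.860417, running G = -1.277083
t=2: π = [0.1863, 0.1626, 0.2141, 0.1470, 0.1377, 0.1522], E[r] = -1.2049, γ^t·E[r] = -0.590382, running G = -1.867465
t=3: π = [0.1835, 0.1651, 0.2062, 0.1521, 0.1386, 0.1544], E[r] = -1.1988, γ^t·E[r] = -0.411183, running G = -2.278648
t=4: π = [0.1822, 0.1659, 0.2068, 0.1521, 0.1390, 0.1540], E[r] = -1.2018, γ^t·E[r] = -0.288558, running G = -2.567206
t=5: π = [0.1825, 0.1657, 0.2069, 0.1519, 0.1390, 0.1540], E[r] = -1.2016, γ^t·E[r] = -0.201950, running G = -2.769156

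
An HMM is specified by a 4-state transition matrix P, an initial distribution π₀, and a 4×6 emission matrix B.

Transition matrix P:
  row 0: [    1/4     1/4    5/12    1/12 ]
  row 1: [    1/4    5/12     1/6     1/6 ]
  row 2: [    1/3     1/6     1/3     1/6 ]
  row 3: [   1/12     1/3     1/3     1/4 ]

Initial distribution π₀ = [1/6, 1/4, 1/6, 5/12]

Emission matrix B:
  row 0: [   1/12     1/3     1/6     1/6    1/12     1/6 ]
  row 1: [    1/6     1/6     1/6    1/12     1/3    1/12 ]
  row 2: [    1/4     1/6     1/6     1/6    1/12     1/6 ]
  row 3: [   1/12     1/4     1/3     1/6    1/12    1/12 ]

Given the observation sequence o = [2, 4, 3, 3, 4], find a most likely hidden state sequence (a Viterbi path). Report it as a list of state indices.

path = [3, 1, 1, 1, 1]

t=0: δ = [2.778e-02, 4.167e-02, 2.778e-02, 1.389e-01]  (obs o_0=2)
t=1: δ = [9.645e-04, 1.543e-02, 3.858e-03, 2.894e-03]  ψ = [3, 3, 3, 3]  (obs o_1=4)
t=2: δ = [6.430e-04, 5.358e-04, 4.287e-04, 4.287e-04]  ψ = [1, 1, 1, 1]  (obs o_2=3)
t=3: δ = [2.679e-05, 1.861e-05, 4.465e-05, 1.786e-05]  ψ = [0, 1, 0, 3]  (obs o_3=3)
t=4: δ = [1.240e-06, 2.584e-06, 1.240e-06, 6.202e-07]  ψ = [2, 1, 2, 2]  (obs o_4=4)
backtrack: best end state = 1; path = [3, 1, 1, 1, 1]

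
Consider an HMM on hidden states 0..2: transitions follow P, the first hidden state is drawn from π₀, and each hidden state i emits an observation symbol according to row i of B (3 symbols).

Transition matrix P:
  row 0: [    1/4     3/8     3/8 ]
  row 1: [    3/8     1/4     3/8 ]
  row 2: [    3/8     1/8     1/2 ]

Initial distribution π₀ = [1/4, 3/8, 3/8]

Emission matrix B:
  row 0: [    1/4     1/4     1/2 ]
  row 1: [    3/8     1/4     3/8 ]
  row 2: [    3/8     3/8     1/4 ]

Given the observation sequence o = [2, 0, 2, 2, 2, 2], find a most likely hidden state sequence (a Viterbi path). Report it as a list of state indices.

t=0: δ = [1.250e-01, 1.406e-01, 9.375e-02]  (obs o_0=2)
t=1: δ = [1.318e-02, 1.758e-02, 1.978e-02]  ψ = [1, 0, 1]  (obs o_1=0)
t=2: δ = [3.708e-03, 1.854e-03, 2.472e-03]  ψ = [2, 0, 2]  (obs o_2=2)
t=3: δ = [4.635e-04, 5.214e-04, 3.476e-04]  ψ = [0, 0, 0]  (obs o_3=2)
t=4: δ = [9.777e-05, 6.518e-05, 4.888e-05]  ψ = [1, 0, 1]  (obs o_4=2)
t=5: δ = [1.222e-05, 1.375e-05, 9.166e-06]  ψ = [0, 0, 0]  (obs o_5=2)
backtrack: best end state = 1; path = [1, 2, 0, 1, 0, 1]

path = [1, 2, 0, 1, 0, 1]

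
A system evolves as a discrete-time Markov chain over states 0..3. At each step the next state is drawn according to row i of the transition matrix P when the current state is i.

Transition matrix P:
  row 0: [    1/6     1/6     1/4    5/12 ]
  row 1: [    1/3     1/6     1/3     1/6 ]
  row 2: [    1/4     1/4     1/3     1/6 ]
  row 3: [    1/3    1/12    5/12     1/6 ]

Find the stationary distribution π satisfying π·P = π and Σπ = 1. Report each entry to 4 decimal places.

Balance equations π_j = Σ_i π_i·P[i][j]:
  π_0 = 1/6·π_0 + 1/3·π_1 + 1/4·π_2 + 1/3·π_3
  π_1 = 1/6·π_0 + 1/6·π_1 + 1/4·π_2 + 1/12·π_3
  π_2 = 1/4·π_0 + 1/3·π_1 + 1/3·π_2 + 5/12·π_3
  normalize: π_0 + π_1 + π_2 + π_3 = 1
Solving the linear system gives exactly π = [526/2007, 39/223, 664/2007, 466/2007].

π = [0.2621, 0.1749, 0.3308, 0.2322]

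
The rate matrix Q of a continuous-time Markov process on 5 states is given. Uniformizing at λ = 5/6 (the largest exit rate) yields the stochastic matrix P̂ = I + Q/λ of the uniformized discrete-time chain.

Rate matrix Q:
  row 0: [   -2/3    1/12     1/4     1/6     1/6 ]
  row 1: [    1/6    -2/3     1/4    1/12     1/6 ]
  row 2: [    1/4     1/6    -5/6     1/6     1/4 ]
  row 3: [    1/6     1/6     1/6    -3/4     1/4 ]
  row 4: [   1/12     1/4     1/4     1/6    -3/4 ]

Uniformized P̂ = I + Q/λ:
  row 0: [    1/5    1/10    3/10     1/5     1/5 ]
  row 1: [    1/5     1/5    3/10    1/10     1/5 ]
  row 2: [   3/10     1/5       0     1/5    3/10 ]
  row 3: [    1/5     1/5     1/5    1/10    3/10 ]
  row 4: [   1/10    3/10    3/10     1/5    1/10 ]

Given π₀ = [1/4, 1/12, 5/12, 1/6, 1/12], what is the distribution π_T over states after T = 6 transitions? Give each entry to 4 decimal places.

π = [0.2001, 0.2016, 0.2183, 0.1635, 0.2164]

t=0: π = [0.2500, 0.0833, 0.4167, 0.1667, 0.0833]
t=1: π = [0.2333, 0.1833, 0.1583, 0.1750, 0.2500]
t=2: π = [0.1908, 0.2017, 0.2350, 0.1642, 0.2083]
t=3: π = [0.2027, 0.2018, 0.2131, 0.1634, 0.2191]
t=4: π = [0.1994, 0.2016, 0.2197, 0.1635, 0.2157]
t=5: π = [0.2004, 0.2016, 0.2177, 0.1635, 0.2167]
t=6: π = [0.2001, 0.2016, 0.2183, 0.1635, 0.2164]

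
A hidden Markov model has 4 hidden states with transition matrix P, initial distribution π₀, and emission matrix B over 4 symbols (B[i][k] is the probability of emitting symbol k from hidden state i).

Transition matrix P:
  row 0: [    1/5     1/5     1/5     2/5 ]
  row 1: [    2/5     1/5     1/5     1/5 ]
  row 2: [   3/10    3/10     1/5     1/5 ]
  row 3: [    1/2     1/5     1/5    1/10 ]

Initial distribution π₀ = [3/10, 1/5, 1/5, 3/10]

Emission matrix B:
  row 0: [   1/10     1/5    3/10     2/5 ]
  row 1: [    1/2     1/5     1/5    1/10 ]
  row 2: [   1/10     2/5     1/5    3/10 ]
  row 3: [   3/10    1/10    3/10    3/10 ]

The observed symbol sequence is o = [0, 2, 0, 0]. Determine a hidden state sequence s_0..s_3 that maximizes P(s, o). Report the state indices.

t=0: δ = [3.000e-02, 1.000e-01, 2.000e-02, 9.000e-02]  (obs o_0=0)
t=1: δ = [1.350e-02, 4.000e-03, 4.000e-03, 6.000e-03]  ψ = [3, 1, 1, 1]  (obs o_1=2)
t=2: δ = [3.000e-04, 1.350e-03, 2.700e-04, 1.620e-03]  ψ = [3, 0, 0, 0]  (obs o_2=0)
t=3: δ = [8.100e-05, 1.620e-04, 3.240e-05, 8.100e-05]  ψ = [3, 3, 3, 1]  (obs o_3=0)
backtrack: best end state = 1; path = [3, 0, 3, 1]

path = [3, 0, 3, 1]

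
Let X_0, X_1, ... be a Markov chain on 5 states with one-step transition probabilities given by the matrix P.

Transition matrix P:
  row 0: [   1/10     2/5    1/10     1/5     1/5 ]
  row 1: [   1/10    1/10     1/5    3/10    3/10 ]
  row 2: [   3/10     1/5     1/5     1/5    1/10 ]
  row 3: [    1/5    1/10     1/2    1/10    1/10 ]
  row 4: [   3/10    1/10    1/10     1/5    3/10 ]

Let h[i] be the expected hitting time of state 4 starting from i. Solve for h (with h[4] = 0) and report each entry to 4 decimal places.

h = [5.5629, 5.2525, 6.2500, 6.4031, 0.0000]

First-step conditioning: h[4] = 0; for i ≠ 4, h[i] = 1 + Σ_k P[i][k]·h[k].
  h[0] = 1 + 1/10·h[0] + 2/5·h[1] + 1/10·h[2] + 1/5·h[3]
  h[1] = 1 + 1/10·h[0] + 1/10·h[1] + 1/5·h[2] + 3/10·h[3]
  h[2] = 1 + 3/10·h[0] + 1/5·h[1] + 1/5·h[2] + 1/5·h[3]
  h[3] = 1 + 1/5·h[0] + 1/10·h[1] + 1/2·h[2] + 1/10·h[3]
Solving the 4×4 linear system over states ≠ 4 gives exactly h = [840/151, 6345/1208, 25/4, 7735/1208, 0] (h[4] = 0 is the target).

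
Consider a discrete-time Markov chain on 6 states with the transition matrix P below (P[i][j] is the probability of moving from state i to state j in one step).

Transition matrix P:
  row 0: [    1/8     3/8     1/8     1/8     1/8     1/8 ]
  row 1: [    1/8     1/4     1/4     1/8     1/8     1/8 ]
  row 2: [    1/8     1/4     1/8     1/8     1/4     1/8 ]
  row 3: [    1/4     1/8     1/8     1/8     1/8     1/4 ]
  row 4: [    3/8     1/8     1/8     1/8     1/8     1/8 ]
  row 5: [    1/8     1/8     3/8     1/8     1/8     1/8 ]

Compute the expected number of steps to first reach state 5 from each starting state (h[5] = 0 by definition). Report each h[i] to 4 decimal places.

h = [7.1111, 7.1111, 7.1111, 6.2222, 7.1111, 0.0000]

First-step conditioning: h[5] = 0; for i ≠ 5, h[i] = 1 + Σ_k P[i][k]·h[k].
  h[0] = 1 + 1/8·h[0] + 3/8·h[1] + 1/8·h[2] + 1/8·h[3] + 1/8·h[4]
  h[1] = 1 + 1/8·h[0] + 1/4·h[1] + 1/4·h[2] + 1/8·h[3] + 1/8·h[4]
  h[2] = 1 + 1/8·h[0] + 1/4·h[1] + 1/8·h[2] + 1/8·h[3] + 1/4·h[4]
  h[3] = 1 + 1/4·h[0] + 1/8·h[1] + 1/8·h[2] + 1/8·h[3] + 1/8·h[4]
  h[4] = 1 + 3/8·h[0] + 1/8·h[1] + 1/8·h[2] + 1/8·h[3] + 1/8·h[4]
Solving the 5×5 linear system over states ≠ 5 gives exactly h = [64/9, 64/9, 64/9, 56/9, 64/9, 0] (h[5] = 0 is the target).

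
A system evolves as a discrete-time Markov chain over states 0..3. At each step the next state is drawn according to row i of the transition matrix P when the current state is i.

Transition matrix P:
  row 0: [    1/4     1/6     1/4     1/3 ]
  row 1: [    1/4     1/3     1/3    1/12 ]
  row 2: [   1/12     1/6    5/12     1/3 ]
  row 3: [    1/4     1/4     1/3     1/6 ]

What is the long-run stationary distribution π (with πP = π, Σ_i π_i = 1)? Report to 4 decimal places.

π = [0.1923, 0.2238, 0.3462, 0.2378]

Balance equations π_j = Σ_i π_i·P[i][j]:
  π_0 = 1/4·π_0 + 1/4·π_1 + 1/12·π_2 + 1/4·π_3
  π_1 = 1/6·π_0 + 1/3·π_1 + 1/6·π_2 + 1/4·π_3
  π_2 = 1/4·π_0 + 1/3·π_1 + 5/12·π_2 + 1/3·π_3
  normalize: π_0 + π_1 + π_2 + π_3 = 1
Solving the linear system gives exactly π = [5/26, 32/143, 9/26, 34/143].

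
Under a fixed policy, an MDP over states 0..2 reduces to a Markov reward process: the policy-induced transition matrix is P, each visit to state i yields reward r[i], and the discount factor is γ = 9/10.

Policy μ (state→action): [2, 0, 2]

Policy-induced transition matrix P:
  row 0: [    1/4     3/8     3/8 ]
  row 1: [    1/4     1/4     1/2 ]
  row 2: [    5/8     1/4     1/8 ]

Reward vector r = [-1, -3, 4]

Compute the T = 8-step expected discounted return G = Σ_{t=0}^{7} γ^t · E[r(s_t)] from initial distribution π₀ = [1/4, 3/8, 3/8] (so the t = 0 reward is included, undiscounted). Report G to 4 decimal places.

t=0: π = [0.2500, 0.3750, 0.3750], E[r] = 0.1250, γ^t·E[r] = 0.125000, running G = 0.125000
t=1: π = [0.3906, 0.2813, 0.3281], E[r] = 0.0781, γ^t·E[r] = 0.070313, running G = 0.195313
t=2: π = [0.3730, 0.2988, 0.3281], E[r] = 0.0430, γ^t·E[r] = 0.034805, running G = 0.230117
t=3: π = [0.3730, 0.2966, 0.3303], E[r] = 0.0583, γ^t·E[r] = 0.042537, running G = 0.272654
t=4: π = [0.3739, 0.2966, 0.3295], E[r] = 0.0542, γ^t·E[r] = 0.035580, running G = 0.308234
t=5: π = [0.3736, 0.2967, 0.3297], E[r] = 0.0551, γ^t·E[r] = 0.032509, running G = 0.340743
t=6: π = [0.3736, 0.2967, 0.3297], E[r] = 0.0549, γ^t·E[r] = 0.029196, running G = 0.369939
t=7: π = [0.3736, 0.2967, 0.3297], E[r] = 0.0549, γ^t·E[r] = 0.026279, running G = 0.396218

G = 0.3962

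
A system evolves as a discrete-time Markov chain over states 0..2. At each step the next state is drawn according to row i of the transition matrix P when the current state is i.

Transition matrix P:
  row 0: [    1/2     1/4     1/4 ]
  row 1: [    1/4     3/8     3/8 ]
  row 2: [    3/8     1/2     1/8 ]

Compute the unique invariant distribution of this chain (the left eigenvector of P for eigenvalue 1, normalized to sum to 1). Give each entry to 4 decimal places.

Balance equations π_j = Σ_i π_i·P[i][j]:
  π_0 = 1/2·π_0 + 1/4·π_1 + 3/8·π_2
  π_1 = 1/4·π_0 + 3/8·π_1 + 1/2·π_2
  normalize: π_0 + π_1 + π_2 = 1
Solving the linear system gives exactly π = [23/61, 22/61, 16/61].

π = [0.3770, 0.3607, 0.2623]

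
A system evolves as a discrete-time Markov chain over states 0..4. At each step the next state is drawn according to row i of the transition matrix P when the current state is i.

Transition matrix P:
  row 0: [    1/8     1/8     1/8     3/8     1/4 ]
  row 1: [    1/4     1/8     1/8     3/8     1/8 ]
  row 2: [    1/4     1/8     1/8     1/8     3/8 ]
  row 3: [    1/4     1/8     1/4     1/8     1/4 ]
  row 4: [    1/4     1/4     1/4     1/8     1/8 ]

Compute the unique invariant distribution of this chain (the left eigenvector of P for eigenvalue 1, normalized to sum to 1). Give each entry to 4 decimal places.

π = [0.2222, 0.1532, 0.1805, 0.2188, 0.2253]

Balance equations π_j = Σ_i π_i·P[i][j]:
  π_0 = 1/8·π_0 + 1/4·π_1 + 1/4·π_2 + 1/4·π_3 + 1/4·π_4
  π_1 = 1/8·π_0 + 1/8·π_1 + 1/8·π_2 + 1/8·π_3 + 1/4·π_4
  π_2 = 1/8·π_0 + 1/8·π_1 + 1/8·π_2 + 1/4·π_3 + 1/4·π_4
  π_3 = 3/8·π_0 + 3/8·π_1 + 1/8·π_2 + 1/8·π_3 + 1/8·π_4
  normalize: π_0 + π_1 + π_2 + π_3 + π_4 = 1
Solving the linear system gives exactly π = [2/9, 907/5922, 1069/5922, 72/329, 667/2961].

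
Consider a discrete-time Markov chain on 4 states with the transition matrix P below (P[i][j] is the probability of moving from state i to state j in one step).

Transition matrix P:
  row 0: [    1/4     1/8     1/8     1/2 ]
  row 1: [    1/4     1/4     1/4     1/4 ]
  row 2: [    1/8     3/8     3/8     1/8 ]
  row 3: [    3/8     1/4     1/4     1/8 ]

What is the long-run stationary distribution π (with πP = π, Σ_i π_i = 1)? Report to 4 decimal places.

Balance equations π_j = Σ_i π_i·P[i][j]:
  π_0 = 1/4·π_0 + 1/4·π_1 + 1/8·π_2 + 3/8·π_3
  π_1 = 1/8·π_0 + 1/4·π_1 + 3/8·π_2 + 1/4·π_3
  π_2 = 1/8·π_0 + 1/4·π_1 + 3/8·π_2 + 1/4·π_3
  normalize: π_0 + π_1 + π_2 + π_3 = 1
Solving the linear system gives exactly π = [1/4, 1/4, 1/4, 1/4].

π = [0.2500, 0.2500, 0.2500, 0.2500]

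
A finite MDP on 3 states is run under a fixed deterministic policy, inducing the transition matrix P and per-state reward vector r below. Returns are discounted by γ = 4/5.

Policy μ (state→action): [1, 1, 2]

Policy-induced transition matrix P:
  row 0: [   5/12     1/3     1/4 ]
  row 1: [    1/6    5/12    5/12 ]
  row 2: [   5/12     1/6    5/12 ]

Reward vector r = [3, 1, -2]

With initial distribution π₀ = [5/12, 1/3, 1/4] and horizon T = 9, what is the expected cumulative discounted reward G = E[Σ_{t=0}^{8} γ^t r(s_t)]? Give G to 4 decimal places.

t=0: π = [0.4167, 0.3333, 0.2500], E[r] = 1.0833, γ^t·E[r] = 1.083333, running G = 1.083333
t=1: π = [0.3333, 0.3194, 0.3472], E[r] = 0.6250, γ^t·E[r] = 0.500000, running G = 1.583333
t=2: π = [0.3368, 0.3021, 0.3611], E[r] = 0.5903, γ^t·E[r] = 0.377778, running G = 1.961111
t=3: π = [0.3411, 0.2983, 0.3605], E[r] = 0.6007, γ^t·E[r] = 0.307556, running G = 2.268667
t=4: π = [0.3421, 0.2981, 0.3598], E[r] = 0.6047, γ^t·E[r] = 0.247704, running G = 2.516370
t=5: π = [0.3421, 0.2982, 0.3597], E[r] = 0.6053, γ^t·E[r] = 0.198353, running G = 2.714723
t=6: π = [0.3421, 0.2982, 0.3596], E[r] = 0.6053, γ^t·E[r] = 0.158676, running G = 2.873399
t=7: π = [0.3421, 0.2982, 0.3596], E[r] = 0.6053, γ^t·E[r] = 0.126934, running G = 3.000333
t=8: π = [0.3421, 0.2982, 0.3596], E[r] = 0.6053, γ^t·E[r] = 0.101546, running G = 3.101879

G = 3.1019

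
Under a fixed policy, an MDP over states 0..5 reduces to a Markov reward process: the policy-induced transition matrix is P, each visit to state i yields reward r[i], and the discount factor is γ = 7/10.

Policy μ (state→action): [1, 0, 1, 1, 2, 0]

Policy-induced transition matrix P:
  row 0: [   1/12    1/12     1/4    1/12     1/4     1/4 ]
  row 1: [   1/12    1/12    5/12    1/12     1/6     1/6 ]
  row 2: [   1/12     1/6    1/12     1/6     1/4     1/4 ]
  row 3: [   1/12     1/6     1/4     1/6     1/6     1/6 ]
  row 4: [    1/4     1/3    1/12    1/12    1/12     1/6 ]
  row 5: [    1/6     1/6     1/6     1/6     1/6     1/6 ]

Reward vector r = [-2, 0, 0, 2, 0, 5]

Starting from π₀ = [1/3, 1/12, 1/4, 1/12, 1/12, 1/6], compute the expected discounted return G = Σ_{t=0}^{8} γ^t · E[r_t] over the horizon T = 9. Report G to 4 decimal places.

t=0: π = [0.3333, 0.0833, 0.2500, 0.0833, 0.0833, 0.1667], E[r] = 0.3333, γ^t·E[r] = 0.333333, running G = 0.333333
t=1: π = [0.1111, 0.1458, 0.1944, 0.1250, 0.2083, 0.2153], E[r] = 1.1042, γ^t·E[r] = 0.772917, running G = 1.106250
t=2: π = [0.1360, 0.1800, 0.1892, 0.1279, 0.1748, 0.1921], E[r] = 0.9444, γ^t·E[r] = 0.462778, running G = 1.569028
t=3: π = [0.1285, 0.1695, 0.2033, 0.1258, 0.1792, 0.1938], E[r] = 0.9634, γ^t·E[r] = 0.330462, running G = 1.899489
t=4: π = [0.1293, 0.1717, 0.1983, 0.1269, 0.1794, 0.1943], E[r] = 0.9667, γ^t·E[r] = 0.232103, running G = 2.131592
t=5: π = [0.1294, 0.1715, 0.1995, 0.1266, 0.1790, 0.1940], E[r] = 0.9643, γ^t·E[r] = 0.162067, running G = 2.293660
t=6: π = [0.1293, 0.1714, 0.1993, 0.1267, 0.1792, 0.1941], E[r] = 0.9650, γ^t·E[r] = 0.113537, running G = 2.407197
t=7: π = [0.1294, 0.1715, 0.1993, 0.1267, 0.1791, 0.1941], E[r] = 0.9649, γ^t·E[r] = 0.079463, running G = 2.486660
t=8: π = [0.1294, 0.1715, 0.1993, 0.1267, 0.1791, 0.1941], E[r] = 0.9649, γ^t·E[r] = 0.055625, running G = 2.542285

G = 2.5423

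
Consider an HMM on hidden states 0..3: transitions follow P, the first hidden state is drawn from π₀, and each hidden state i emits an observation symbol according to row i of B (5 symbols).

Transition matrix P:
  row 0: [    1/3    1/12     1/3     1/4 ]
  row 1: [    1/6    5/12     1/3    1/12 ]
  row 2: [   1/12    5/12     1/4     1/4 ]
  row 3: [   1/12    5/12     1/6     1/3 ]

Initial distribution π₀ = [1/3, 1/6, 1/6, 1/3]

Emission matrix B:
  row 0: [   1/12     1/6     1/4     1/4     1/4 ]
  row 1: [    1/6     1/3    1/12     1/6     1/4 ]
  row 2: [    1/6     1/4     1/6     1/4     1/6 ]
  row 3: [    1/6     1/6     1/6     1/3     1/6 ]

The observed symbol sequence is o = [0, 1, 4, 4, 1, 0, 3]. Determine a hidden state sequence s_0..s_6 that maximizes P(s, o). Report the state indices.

t=0: δ = [2.778e-02, 2.778e-02, 2.778e-02, 5.556e-02]  (obs o_0=0)
t=1: δ = [1.543e-03, 7.716e-03, 2.315e-03, 3.086e-03]  ψ = [0, 3, 0, 3]  (obs o_1=1)
t=2: δ = [3.215e-04, 8.038e-04, 4.287e-04, 1.715e-04]  ψ = [1, 1, 1, 3]  (obs o_2=4)
t=3: δ = [3.349e-05, 8.372e-05, 4.465e-05, 1.786e-05]  ψ = [1, 1, 1, 2]  (obs o_3=4)
t=4: δ = [2.326e-06, 1.163e-05, 6.977e-06, 1.861e-06]  ψ = [1, 1, 1, 2]  (obs o_4=1)
t=5: δ = [1.615e-07, 8.075e-07, 6.460e-07, 2.907e-07]  ψ = [1, 1, 1, 2]  (obs o_5=0)
t=6: δ = [3.365e-08, 5.608e-08, 6.729e-08, 5.384e-08]  ψ = [1, 1, 1, 2]  (obs o_6=3)
backtrack: best end state = 2; path = [3, 1, 1, 1, 1, 1, 2]

path = [3, 1, 1, 1, 1, 1, 2]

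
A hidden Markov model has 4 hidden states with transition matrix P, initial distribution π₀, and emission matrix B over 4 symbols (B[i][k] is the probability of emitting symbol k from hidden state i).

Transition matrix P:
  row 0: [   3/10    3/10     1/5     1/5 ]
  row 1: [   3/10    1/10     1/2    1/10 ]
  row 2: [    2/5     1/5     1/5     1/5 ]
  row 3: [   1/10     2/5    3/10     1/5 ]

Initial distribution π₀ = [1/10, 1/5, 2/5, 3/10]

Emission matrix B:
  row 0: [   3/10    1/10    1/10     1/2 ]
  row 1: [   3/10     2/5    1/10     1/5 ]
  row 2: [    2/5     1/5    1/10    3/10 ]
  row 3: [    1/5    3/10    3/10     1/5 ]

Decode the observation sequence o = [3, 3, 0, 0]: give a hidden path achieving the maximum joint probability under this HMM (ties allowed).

path = [2, 0, 1, 2]

t=0: δ = [5.000e-02, 4.000e-02, 1.200e-01, 6.000e-02]  (obs o_0=3)
t=1: δ = [2.400e-02, 4.800e-03, 7.200e-03, 4.800e-03]  ψ = [2, 2, 2, 2]  (obs o_1=3)
t=2: δ = [2.160e-03, 2.160e-03, 1.920e-03, 9.600e-04]  ψ = [0, 0, 0, 0]  (obs o_2=0)
t=3: δ = [2.304e-04, 1.944e-04, 4.320e-04, 8.640e-05]  ψ = [2, 0, 1, 0]  (obs o_3=0)
backtrack: best end state = 2; path = [2, 0, 1, 2]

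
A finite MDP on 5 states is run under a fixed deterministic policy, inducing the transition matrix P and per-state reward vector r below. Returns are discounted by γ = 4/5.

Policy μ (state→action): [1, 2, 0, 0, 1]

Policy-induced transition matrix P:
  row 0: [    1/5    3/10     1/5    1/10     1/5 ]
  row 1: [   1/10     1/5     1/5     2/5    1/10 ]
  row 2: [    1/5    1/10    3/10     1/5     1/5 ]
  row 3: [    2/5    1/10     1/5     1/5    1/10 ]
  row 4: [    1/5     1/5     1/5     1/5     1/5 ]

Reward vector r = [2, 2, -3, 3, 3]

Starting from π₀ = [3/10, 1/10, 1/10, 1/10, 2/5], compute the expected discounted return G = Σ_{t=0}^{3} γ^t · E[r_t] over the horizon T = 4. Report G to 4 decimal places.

G = 4.5197

t=0: π = [0.3000, 0.1000, 0.1000, 0.1000, 0.4000], E[r] = 2.0000, γ^t·E[r] = 2.000000, running G = 2.000000
t=1: π = [0.2100, 0.2100, 0.2100, 0.1900, 0.1800], E[r] = 1.3200, γ^t·E[r] = 1.056000, running G = 3.056000
t=2: π = [0.2170, 0.1810, 0.2210, 0.2210, 0.1600], E[r] = 1.2760, γ^t·E[r] = 0.816640, running G = 3.872640
t=3: π = [0.2261, 0.1775, 0.2221, 0.2145, 0.1598], E[r] = 1.2638, γ^t·E[r] = 0.647066, running G = 4.519706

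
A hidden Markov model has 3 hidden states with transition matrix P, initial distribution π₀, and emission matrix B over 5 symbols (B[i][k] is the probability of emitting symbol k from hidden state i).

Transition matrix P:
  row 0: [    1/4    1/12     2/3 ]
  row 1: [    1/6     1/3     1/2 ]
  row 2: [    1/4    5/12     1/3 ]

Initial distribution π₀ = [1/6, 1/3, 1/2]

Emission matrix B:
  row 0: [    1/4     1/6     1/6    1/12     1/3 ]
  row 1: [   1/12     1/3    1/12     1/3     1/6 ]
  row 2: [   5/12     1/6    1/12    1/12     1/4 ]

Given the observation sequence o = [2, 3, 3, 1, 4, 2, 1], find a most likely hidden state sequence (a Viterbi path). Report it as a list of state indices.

path = [2, 1, 1, 1, 2, 0, 2]

t=0: δ = [2.778e-02, 2.778e-02, 4.167e-02]  (obs o_0=2)
t=1: δ = [8.681e-04, 5.787e-03, 1.543e-03]  ψ = [2, 2, 0]  (obs o_1=3)
t=2: δ = [8.038e-05, 6.430e-04, 2.411e-04]  ψ = [1, 1, 1]  (obs o_2=3)
t=3: δ = [1.786e-05, 7.144e-05, 5.358e-05]  ψ = [1, 1, 1]  (obs o_3=1)
t=4: δ = [4.465e-06, 3.969e-06, 8.931e-06]  ψ = [2, 1, 1]  (obs o_4=4)
t=5: δ = [3.721e-07, 3.101e-07, 2.481e-07]  ψ = [2, 2, 0]  (obs o_5=2)
t=6: δ = [1.550e-08, 3.445e-08, 4.135e-08]  ψ = [0, 1, 0]  (obs o_6=1)
backtrack: best end state = 2; path = [2, 1, 1, 1, 2, 0, 2]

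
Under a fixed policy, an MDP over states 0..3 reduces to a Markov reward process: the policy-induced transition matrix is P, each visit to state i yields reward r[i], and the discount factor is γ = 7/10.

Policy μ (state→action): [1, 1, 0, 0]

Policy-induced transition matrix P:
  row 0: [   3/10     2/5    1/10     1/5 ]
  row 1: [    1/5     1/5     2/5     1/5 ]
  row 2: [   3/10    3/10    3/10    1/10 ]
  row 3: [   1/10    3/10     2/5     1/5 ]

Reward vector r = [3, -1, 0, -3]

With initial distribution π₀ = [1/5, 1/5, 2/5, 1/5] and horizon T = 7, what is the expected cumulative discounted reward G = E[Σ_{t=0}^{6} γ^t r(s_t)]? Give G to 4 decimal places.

G = -0.3687

t=0: π = [0.2000, 0.2000, 0.4000, 0.2000], E[r] = -0.2000, γ^t·E[r] = -0.200000, running G = -0.200000
t=1: π = [0.2400, 0.3000, 0.3000, 0.1600], E[r] = -0.0600, γ^t·E[r] = -0.042000, running G = -0.242000
t=2: π = [0.2380, 0.2940, 0.2980, 0.1700], E[r] = -0.0900, γ^t·E[r] = -0.044100, running G = -0.286100
t=3: π = [0.2366, 0.2944, 0.2988, 0.1702], E[r] = -0.0952, γ^t·E[r] = -0.032654, running G = -0.318754
t=4: π = [0.2365, 0.2942, 0.2991, 0.1701], E[r] = -0.0950, γ^t·E[r] = -0.022814, running G = -0.341568
t=5: π = [0.2366, 0.2942, 0.2991, 0.1701], E[r] = -0.0948, γ^t·E[r] = -0.015937, running G = -0.357505
t=6: π = [0.2366, 0.2942, 0.2991, 0.1701], E[r] = -0.0948, γ^t·E[r] = -0.011155, running G = -0.368660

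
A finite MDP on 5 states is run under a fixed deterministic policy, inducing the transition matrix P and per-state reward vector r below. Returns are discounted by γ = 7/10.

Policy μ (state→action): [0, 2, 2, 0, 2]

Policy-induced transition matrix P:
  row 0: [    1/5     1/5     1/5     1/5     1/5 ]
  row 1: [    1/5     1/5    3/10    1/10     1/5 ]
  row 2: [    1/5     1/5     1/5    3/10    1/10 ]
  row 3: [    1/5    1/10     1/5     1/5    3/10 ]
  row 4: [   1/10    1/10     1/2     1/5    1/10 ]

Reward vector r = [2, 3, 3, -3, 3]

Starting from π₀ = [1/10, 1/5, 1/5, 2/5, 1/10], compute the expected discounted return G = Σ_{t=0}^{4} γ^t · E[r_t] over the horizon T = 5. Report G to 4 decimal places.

t=0: π = [0.1000, 0.2000, 0.2000, 0.4000, 0.1000], E[r] = 0.5000, γ^t·E[r] = 0.500000, running G = 0.500000
t=1: π = [0.1900, 0.1500, 0.2500, 0.2000, 0.2100], E[r] = 1.6100, γ^t·E[r] = 1.127000, running G = 1.627000
t=2: π = [0.1790, 0.1590, 0.2780, 0.2100, 0.1740], E[r] = 1.5610, γ^t·E[r] = 0.764890, running G = 2.391890
t=3: π = [0.1826, 0.1616, 0.2681, 0.2119, 0.1758], E[r] = 1.5460, γ^t·E[r] = 0.530278, running G = 2.922168
t=4: π = [0.1824, 0.1612, 0.2689, 0.2107, 0.1768], E[r] = 1.5537, γ^t·E[r] = 0.373039, running G = 3.295207

G = 3.2952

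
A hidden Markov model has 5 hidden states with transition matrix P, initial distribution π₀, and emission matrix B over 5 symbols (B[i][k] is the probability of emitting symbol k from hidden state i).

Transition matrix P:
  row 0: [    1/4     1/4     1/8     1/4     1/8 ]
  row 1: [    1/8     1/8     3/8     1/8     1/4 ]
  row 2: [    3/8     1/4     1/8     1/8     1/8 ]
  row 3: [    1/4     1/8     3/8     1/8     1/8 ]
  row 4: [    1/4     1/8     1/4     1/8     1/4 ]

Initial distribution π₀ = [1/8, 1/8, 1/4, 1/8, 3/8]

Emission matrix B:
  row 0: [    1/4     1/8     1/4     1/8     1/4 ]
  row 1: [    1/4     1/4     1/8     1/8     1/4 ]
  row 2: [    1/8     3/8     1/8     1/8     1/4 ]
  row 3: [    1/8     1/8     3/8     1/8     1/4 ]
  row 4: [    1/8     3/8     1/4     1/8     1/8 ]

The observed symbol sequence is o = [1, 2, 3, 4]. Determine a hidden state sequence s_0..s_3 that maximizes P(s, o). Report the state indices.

path = [4, 3, 2, 0]

t=0: δ = [1.562e-02, 3.125e-02, 9.375e-02, 1.562e-02, 1.406e-01]  (obs o_0=1)
t=1: δ = [8.789e-03, 2.930e-03, 4.395e-03, 6.592e-03, 8.789e-03]  ψ = [2, 2, 4, 4, 4]  (obs o_1=2)
t=2: δ = [2.747e-04, 2.747e-04, 3.090e-04, 2.747e-04, 2.747e-04]  ψ = [0, 0, 3, 0, 4]  (obs o_2=3)
t=3: δ = [2.897e-05, 1.931e-05, 2.575e-05, 1.717e-05, 8.583e-06]  ψ = [2, 2, 1, 0, 1]  (obs o_3=4)
backtrack: best end state = 0; path = [4, 3, 2, 0]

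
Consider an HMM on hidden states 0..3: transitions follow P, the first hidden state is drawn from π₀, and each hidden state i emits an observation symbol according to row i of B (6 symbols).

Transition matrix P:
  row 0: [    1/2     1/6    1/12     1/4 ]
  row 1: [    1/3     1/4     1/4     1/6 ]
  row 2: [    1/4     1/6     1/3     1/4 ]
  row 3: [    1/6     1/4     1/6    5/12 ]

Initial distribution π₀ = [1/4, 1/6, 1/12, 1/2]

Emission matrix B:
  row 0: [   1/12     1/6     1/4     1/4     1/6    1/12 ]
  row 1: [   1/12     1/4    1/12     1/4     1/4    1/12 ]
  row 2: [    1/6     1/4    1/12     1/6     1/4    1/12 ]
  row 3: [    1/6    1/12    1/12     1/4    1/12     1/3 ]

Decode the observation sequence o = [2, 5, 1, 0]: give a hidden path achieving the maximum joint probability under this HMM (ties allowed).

path = [3, 3, 1, 2]

t=0: δ = [6.250e-02, 1.389e-02, 6.944e-03, 4.167e-02]  (obs o_0=2)
t=1: δ = [2.604e-03, 8.681e-04, 5.787e-04, 5.787e-03]  ψ = [0, 0, 3, 3]  (obs o_1=5)
t=2: δ = [2.170e-04, 3.617e-04, 2.411e-04, 2.009e-04]  ψ = [0, 3, 3, 3]  (obs o_2=1)
t=3: δ = [1.005e-05, 7.535e-06, 1.507e-05, 1.395e-05]  ψ = [1, 1, 1, 3]  (obs o_3=0)
backtrack: best end state = 2; path = [3, 3, 1, 2]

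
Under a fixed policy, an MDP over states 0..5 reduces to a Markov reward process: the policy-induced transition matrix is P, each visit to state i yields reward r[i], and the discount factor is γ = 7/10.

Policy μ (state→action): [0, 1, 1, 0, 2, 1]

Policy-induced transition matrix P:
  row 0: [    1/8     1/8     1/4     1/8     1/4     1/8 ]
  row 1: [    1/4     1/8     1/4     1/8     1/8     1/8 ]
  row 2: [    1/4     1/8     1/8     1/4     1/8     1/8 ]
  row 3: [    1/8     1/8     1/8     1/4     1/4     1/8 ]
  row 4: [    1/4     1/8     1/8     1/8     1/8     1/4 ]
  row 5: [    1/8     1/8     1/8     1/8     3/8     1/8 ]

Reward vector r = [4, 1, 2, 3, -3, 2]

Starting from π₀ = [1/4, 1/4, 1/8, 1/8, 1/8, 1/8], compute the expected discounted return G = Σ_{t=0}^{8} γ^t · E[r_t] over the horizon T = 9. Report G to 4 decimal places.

t=0: π = [0.2500, 0.2500, 0.1250, 0.1250, 0.1250, 0.1250], E[r] = 1.7500, γ^t·E[r] = 1.750000, running G = 1.750000
t=1: π = [0.1875, 0.1250, 0.1875, 0.1563, 0.2031, 0.1406], E[r] = 1.3906, γ^t·E[r] = 0.973438, running G = 2.723438
t=2: π = [0.1895, 0.1250, 0.1641, 0.1680, 0.2031, 0.1504], E[r] = 1.4063, γ^t·E[r] = 0.689063, running G = 3.412500
t=3: π = [0.1865, 0.1250, 0.1643, 0.1665, 0.2073, 0.1504], E[r] = 1.3782, γ^t·E[r] = 0.472714, running G = 3.885214
t=4: π = [0.1871, 0.1250, 0.1639, 0.1664, 0.2067, 0.1509], E[r] = 1.3819, γ^t·E[r] = 0.331786, running G = 4.217000
t=5: π = [0.1870, 0.1250, 0.1640, 0.1663, 0.2069, 0.1508], E[r] = 1.3807, γ^t·E[r] = 0.232050, running G = 4.449050
t=6: π = [0.1870, 0.1250, 0.1640, 0.1663, 0.2069, 0.1509], E[r] = 1.3809, γ^t·E[r] = 0.162466, running G = 4.611516
t=7: π = [0.1870, 0.1250, 0.1640, 0.1663, 0.2069, 0.1509], E[r] = 1.3809, γ^t·E[r] = 0.113721, running G = 4.725237
t=8: π = [0.1870, 0.1250, 0.1640, 0.1663, 0.2069, 0.1509], E[r] = 1.3809, γ^t·E[r] = 0.079605, running G = 4.804842

G = 4.8048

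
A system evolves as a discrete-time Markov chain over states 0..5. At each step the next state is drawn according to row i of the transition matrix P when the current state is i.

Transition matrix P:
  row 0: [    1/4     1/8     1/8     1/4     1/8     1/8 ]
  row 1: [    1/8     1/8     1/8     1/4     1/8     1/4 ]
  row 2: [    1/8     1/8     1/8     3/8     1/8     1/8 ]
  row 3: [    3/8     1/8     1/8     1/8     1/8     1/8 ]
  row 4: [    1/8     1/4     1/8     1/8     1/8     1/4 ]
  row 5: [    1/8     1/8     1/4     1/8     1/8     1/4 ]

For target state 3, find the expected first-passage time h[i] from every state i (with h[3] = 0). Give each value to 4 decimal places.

First-step conditioning: h[3] = 0; for i ≠ 3, h[i] = 1 + Σ_k P[i][k]·h[k].
  h[0] = 1 + 1/4·h[0] + 1/8·h[1] + 1/8·h[2] + 1/8·h[4] + 1/8·h[5]
  h[1] = 1 + 1/8·h[0] + 1/8·h[1] + 1/8·h[2] + 1/8·h[4] + 1/4·h[5]
  h[2] = 1 + 1/8·h[0] + 1/8·h[1] + 1/8·h[2] + 1/8·h[4] + 1/8·h[5]
  h[4] = 1 + 1/8·h[0] + 1/4·h[1] + 1/8·h[2] + 1/8·h[4] + 1/4·h[5]
  h[5] = 1 + 1/8·h[0] + 1/8·h[1] + 1/4·h[2] + 1/8·h[4] + 1/4·h[5]
Solving the 5×5 linear system over states ≠ 3 gives exactly h = [4096/943, 4160/943, 3584/943, 0, 4680/943, 4608/943] (h[3] = 0 is the target).

h = [4.3436, 4.4115, 3.8006, 0.0000, 4.9629, 4.8865]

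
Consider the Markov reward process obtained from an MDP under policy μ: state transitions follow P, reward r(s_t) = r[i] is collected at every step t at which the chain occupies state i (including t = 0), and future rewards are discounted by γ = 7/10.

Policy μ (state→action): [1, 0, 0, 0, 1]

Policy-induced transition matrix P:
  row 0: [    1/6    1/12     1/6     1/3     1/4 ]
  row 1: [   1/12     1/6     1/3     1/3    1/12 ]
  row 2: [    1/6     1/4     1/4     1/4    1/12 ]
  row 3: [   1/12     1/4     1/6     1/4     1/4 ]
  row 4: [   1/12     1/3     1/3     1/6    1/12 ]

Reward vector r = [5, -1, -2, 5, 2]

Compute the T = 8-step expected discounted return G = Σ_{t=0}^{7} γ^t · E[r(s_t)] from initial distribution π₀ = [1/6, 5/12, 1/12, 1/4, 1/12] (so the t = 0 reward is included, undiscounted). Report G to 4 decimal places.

t=0: π = [0.1667, 0.4167, 0.0833, 0.2500, 0.0833], E[r] = 1.6667, γ^t·E[r] = 1.666667, running G = 1.666667
t=1: π = [0.1042, 0.1944, 0.2569, 0.2917, 0.1528], E[r] = 1.5764, γ^t·E[r] = 1.103472, running G = 2.770139
t=2: π = [0.1134, 0.2292, 0.2459, 0.2622, 0.1493], E[r] = 1.4554, γ^t·E[r] = 0.713166, running G = 3.483304
t=3: π = [0.1133, 0.2244, 0.2502, 0.2661, 0.1459], E[r] = 1.4639, γ^t·E[r] = 0.502111, running G = 3.985415
t=4: π = [0.1136, 0.2246, 0.2492, 0.2660, 0.1466], E[r] = 1.4681, γ^t·E[r] = 0.352492, running G = 4.337907
t=5: π = [0.1136, 0.2246, 0.2493, 0.2660, 0.1466], E[r] = 1.4678, γ^t·E[r] = 0.246688, running G = 4.584594
t=6: π = [0.1136, 0.2246, 0.2493, 0.2660, 0.1466], E[r] = 1.4677, γ^t·E[r] = 0.172670, running G = 4.757264
t=7: π = [0.1136, 0.2246, 0.2493, 0.2660, 0.1466], E[r] = 1.4677, γ^t·E[r] = 0.120870, running G = 4.878134

G = 4.8781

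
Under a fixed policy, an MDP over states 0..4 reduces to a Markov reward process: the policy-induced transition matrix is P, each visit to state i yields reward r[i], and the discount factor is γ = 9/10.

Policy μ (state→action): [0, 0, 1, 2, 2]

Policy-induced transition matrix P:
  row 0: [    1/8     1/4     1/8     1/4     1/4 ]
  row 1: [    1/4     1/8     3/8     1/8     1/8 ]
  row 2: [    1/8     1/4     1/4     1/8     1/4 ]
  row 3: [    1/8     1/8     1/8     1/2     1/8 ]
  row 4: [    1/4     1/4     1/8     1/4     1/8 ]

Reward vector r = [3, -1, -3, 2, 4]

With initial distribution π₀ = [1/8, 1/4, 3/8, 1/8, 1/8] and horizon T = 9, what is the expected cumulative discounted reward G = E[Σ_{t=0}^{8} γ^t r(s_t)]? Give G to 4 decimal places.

t=0: π = [0.1250, 0.2500, 0.3750, 0.1250, 0.1250], E[r] = -0.2500, γ^t·E[r] = -0.250000, running G = -0.250000
t=1: π = [0.1719, 0.2031, 0.2344, 0.2031, 0.1875], E[r] = 0.7656, γ^t·E[r] = 0.689063, running G = 0.439063
t=2: π = [0.1738, 0.1992, 0.2051, 0.2461, 0.1758], E[r] = 0.9023, γ^t·E[r] = 0.730898, running G = 1.169961
t=3: π = [0.1719, 0.1943, 0.2004, 0.2610, 0.1724], E[r] = 0.9314, γ^t·E[r] = 0.678988, running G = 1.848949
t=4: π = [0.1708, 0.1931, 0.1986, 0.2659, 0.1715], E[r] = 0.9415, γ^t·E[r] = 0.617697, running G = 2.466646
t=5: π = [0.1706, 0.1926, 0.1981, 0.2675, 0.1712], E[r] = 0.9446, γ^t·E[r] = 0.557754, running G = 3.024399
t=6: π = [0.1705, 0.1925, 0.1979, 0.2680, 0.1711], E[r] = 0.9456, γ^t·E[r] = 0.502531, running G = 3.526930
t=7: π = [0.1704, 0.1924, 0.1979, 0.2682, 0.1710], E[r] = 0.9459, γ^t·E[r] = 0.452438, running G = 3.979369
t=8: π = [0.1704, 0.1924, 0.1978, 0.2683, 0.1710], E[r] = 0.9460, γ^t·E[r] = 0.407242, running G = 4.386611

G = 4.3866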